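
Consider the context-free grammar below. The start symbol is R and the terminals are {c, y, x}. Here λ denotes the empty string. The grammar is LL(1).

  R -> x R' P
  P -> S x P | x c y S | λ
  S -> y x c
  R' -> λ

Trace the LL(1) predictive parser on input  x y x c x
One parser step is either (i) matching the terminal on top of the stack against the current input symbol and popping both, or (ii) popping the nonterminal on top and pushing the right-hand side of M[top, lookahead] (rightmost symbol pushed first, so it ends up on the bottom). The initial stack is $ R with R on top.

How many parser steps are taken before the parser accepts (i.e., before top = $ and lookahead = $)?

10

step 1: stack=$ R  input=x y x c x $  — expand R -> x R' P
step 2: stack=$ P R' x  input=x y x c x $  — match x
step 3: stack=$ P R'  input=y x c x $  — expand R' -> λ
step 4: stack=$ P  input=y x c x $  — expand P -> S x P
step 5: stack=$ P x S  input=y x c x $  — expand S -> y x c
step 6: stack=$ P x c x y  input=y x c x $  — match y
step 7: stack=$ P x c x  input=x c x $  — match x
step 8: stack=$ P x c  input=c x $  — match c
step 9: stack=$ P x  input=x $  — match x
step 10: stack=$ P  input=$  — expand P -> λ
Accept reached after 10 steps.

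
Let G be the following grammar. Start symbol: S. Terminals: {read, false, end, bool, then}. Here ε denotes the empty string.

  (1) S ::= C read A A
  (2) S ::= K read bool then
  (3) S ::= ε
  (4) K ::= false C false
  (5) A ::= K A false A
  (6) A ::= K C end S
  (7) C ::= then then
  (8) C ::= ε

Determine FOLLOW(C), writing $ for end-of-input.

FIRST(K): from K::=false C false we get {false}. So FIRST(K) = {false}.
FIRST(C): from C::=then then we get {then}; from C::=ε we get {ε}. So FIRST(C) = {ε, then}.
FIRST(S): from S::=C read A A we get {read, then}; from S::=K read bool then we get {false}; from S::=ε we get {ε}. So FIRST(S) = {ε, false, read, then}.
FIRST(A): from A::=K A false A we get {false}; from A::=K C end S we get {false}. So FIRST(A) = {false}.
FOLLOW(S) includes $ since S is the start symbol.
FOLLOW(K): in S::=K read bool then, K is followed by read bool then with FIRST {read}; in A::=K A false A, K is followed by A false A with FIRST {false}; in A::=K C end S, K is followed by C end S with FIRST {end, then}. Thus FOLLOW(K) = {end, false, read, then}.
FOLLOW(C): in S::=C read A A, C is followed by read A A with FIRST {read}; in K::=false C false, C is followed by false with FIRST {false}; in A::=K C end S, C is followed by end S with FIRST {end}. Thus FOLLOW(C) = {end, false, read}.
FOLLOW(S): in A::=K C end S, the suffix after S is empty, so FOLLOW(S) ⊇ FOLLOW(A) = {$, false}. Thus FOLLOW(S) = {$, false}.
FOLLOW(A): in S::=C read A A (occurrence 1), A is followed by A with FIRST {false}; in S::=C read A A (occurrence 2), the suffix after A is empty, so FOLLOW(A) ⊇ FOLLOW(S) = {$, false}; in A::=K A false A (occurrence 1), A is followed by false A with FIRST {false}; in A::=K A false A (occurrence 2), the suffix after A is empty (adds nothing new). Thus FOLLOW(A) = {$, false}.

{end, false, read}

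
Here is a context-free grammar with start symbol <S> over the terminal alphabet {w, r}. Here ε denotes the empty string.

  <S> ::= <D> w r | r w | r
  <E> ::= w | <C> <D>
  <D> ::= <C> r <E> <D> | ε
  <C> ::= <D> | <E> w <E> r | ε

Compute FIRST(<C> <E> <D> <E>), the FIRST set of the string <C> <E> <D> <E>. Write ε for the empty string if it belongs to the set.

FIRST(<S>) = {r, w}  (via <D> w r)
FIRST(<E>) = {ε, r, w}  (via <C> <D>)
FIRST(<D>) = {ε, r, w}  (via <C> r <E> <D>)
FIRST(<C>) = {ε, r, w}  (via <D>, <E> w <E> r)
FIRST(<C> <E> <D> <E>): take FIRST of each symbol in turn, carrying on past any symbol whose FIRST contains ε; result {ε, r, w}.

{ε, r, w}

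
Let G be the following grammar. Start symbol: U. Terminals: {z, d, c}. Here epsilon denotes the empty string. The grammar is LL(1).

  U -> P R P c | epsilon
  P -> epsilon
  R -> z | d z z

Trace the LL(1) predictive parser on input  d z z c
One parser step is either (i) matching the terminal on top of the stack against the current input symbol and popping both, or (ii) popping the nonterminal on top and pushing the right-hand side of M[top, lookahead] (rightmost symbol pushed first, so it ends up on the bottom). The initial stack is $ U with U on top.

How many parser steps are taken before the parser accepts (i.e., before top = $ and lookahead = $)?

step 1: stack=$ U  input=d z z c $  — expand U -> P R P c
step 2: stack=$ c P R P  input=d z z c $  — expand P -> epsilon
step 3: stack=$ c P R  input=d z z c $  — expand R -> d z z
step 4: stack=$ c P z z d  input=d z z c $  — match d
step 5: stack=$ c P z z  input=z z c $  — match z
step 6: stack=$ c P z  input=z c $  — match z
step 7: stack=$ c P  input=c $  — expand P -> epsilon
step 8: stack=$ c  input=c $  — match c
Accept reached after 8 steps.

8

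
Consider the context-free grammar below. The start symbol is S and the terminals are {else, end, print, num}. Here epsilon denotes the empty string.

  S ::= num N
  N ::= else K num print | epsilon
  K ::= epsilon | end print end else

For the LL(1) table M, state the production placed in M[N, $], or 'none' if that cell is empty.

FIRST(S): from S::=num N we get {num}. So FIRST(S) = {num}.
FIRST(N): from N::=else K num print we get {else}; from N::=epsilon we get {epsilon}. So FIRST(N) = {epsilon, else}.
FIRST(K): from K::=epsilon we get {epsilon}; from K::=end print end else we get {end}. So FIRST(K) = {epsilon, end}.
FOLLOW(S) includes $ since S is the start symbol.
FOLLOW(S): S appears on no right-hand side. Thus FOLLOW(S) = {$}.
FOLLOW(N): in S::=num N, the suffix after N is empty, so FOLLOW(N) ⊇ FOLLOW(S) = {$}. Thus FOLLOW(N) = {$}.
For N ::= else K num print: FIRST(else K num print) = {else}, so it goes in M[N, t] for t ∈ {else}.
For N ::= epsilon: FIRST(epsilon) = {epsilon}, so it goes in M[N, t] for t ∈ {}; since epsilon ∈ FIRST, also for every t ∈ FOLLOW(N) = {$}.

N ::= epsilon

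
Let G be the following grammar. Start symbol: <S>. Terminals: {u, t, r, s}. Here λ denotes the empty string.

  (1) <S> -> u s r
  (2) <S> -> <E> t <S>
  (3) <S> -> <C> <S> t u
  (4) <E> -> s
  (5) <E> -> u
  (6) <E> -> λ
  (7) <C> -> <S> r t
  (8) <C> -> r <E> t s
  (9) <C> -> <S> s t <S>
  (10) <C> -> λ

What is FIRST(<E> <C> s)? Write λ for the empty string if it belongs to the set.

FIRST(<E>): from <E>->s we get {s}; from <E>->u we get {u}; from <E>->λ we get {λ}. So FIRST(<E>) = {λ, s, u}.
FIRST(<S>): from <S>->u s r we get {u}; from <S>-><E> t <S> we get {s, t, u}; from <S>-><C> <S> t u we get {r, s, t, u}. So FIRST(<S>) = {r, s, t, u}.
FIRST(<C>): from <C>-><S> r t we get {r, s, t, u}; from <C>->r <E> t s we get {r}; from <C>-><S> s t <S> we get {r, s, t, u}; from <C>->λ we get {λ}. So FIRST(<C>) = {λ, r, s, t, u}.
FIRST(<E> <C> s): take FIRST of each symbol in turn, carrying on past any symbol whose FIRST contains λ; result {r, s, t, u}.

{r, s, t, u}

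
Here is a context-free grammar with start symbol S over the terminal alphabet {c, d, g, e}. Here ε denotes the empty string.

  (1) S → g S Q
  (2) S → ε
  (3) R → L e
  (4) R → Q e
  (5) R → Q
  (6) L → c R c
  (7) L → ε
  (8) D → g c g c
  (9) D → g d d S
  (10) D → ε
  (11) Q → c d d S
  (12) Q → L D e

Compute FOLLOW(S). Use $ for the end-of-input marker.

FIRST(S) = {ε, g}
FIRST(L) = {ε, c}
FIRST(D) = {ε, g}
FIRST(Q) = {c, e, g}  (via L D e)
FIRST(R) = {c, e, g}  (via L e, Q e, Q)
FOLLOW(S) includes $ since S is the start symbol.
FOLLOW(R): in L→c R c, R is followed by c with FIRST {c}. Thus FOLLOW(R) = {c}.
FOLLOW(L): in R→L e, L is followed by e with FIRST {e}; in Q→L D e, L is followed by D e with FIRST {e, g}. Thus FOLLOW(L) = {e, g}.
FOLLOW(D): in Q→L D e, D is followed by e with FIRST {e}. Thus FOLLOW(D) = {e}.
FOLLOW(S): in S→g S Q, S is followed by Q with FIRST {c, e, g}; in D→g d d S, the suffix after S is empty, so FOLLOW(S) ⊇ FOLLOW(D) = {e}; in Q→c d d S, the suffix after S is empty, so FOLLOW(S) ⊇ FOLLOW(Q) = {$, c, e, g}. Thus FOLLOW(S) = {$, c, e, g}.
FOLLOW(Q): in S→g S Q, the suffix after Q is empty, so FOLLOW(Q) ⊇ FOLLOW(S) = {$, c, e, g}; in R→Q e, Q is followed by e with FIRST {e}; in R→Q, the suffix after Q is empty, so FOLLOW(Q) ⊇ FOLLOW(R) = {c}. Thus FOLLOW(Q) = {$, c, e, g}.

{$, c, e, g}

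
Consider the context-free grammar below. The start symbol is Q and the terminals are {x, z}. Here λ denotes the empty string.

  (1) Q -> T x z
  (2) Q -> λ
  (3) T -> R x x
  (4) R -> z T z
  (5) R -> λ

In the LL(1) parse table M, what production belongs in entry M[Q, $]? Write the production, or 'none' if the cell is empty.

FIRST(R): from R->z T z we get {z}; from R->λ we get {λ}. So FIRST(R) = {λ, z}.
FIRST(T): from T->R x x we get {x, z}. So FIRST(T) = {x, z}.
FIRST(Q): from Q->T x z we get {x, z}; from Q->λ we get {λ}. So FIRST(Q) = {λ, x, z}.
FOLLOW(Q) includes $ since Q is the start symbol.
FOLLOW(Q): Q appears on no right-hand side. Thus FOLLOW(Q) = {$}.
For Q -> T x z: FIRST(T x z) = {x, z}, so it goes in M[Q, t] for t ∈ {x, z}.
For Q -> λ: FIRST(λ) = {λ}, so it goes in M[Q, t] for t ∈ {}; since λ ∈ FIRST, also for every t ∈ FOLLOW(Q) = {$}.

Q -> λ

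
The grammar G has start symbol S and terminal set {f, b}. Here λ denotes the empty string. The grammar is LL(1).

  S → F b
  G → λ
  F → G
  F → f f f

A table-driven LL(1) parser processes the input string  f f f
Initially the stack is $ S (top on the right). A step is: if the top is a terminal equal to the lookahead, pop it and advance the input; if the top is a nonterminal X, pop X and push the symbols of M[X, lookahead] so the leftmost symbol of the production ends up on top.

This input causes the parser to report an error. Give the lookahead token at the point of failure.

$

step 1: stack=$ S  input=f f f $  — expand S → F b
step 2: stack=$ b F  input=f f f $  — expand F → f f f
step 3: stack=$ b f f f  input=f f f $  — match f
step 4: stack=$ b f f  input=f f $  — match f
step 5: stack=$ b f  input=f $  — match f
step 6: stack=$ b  input=$  — error: top is terminal b but lookahead is $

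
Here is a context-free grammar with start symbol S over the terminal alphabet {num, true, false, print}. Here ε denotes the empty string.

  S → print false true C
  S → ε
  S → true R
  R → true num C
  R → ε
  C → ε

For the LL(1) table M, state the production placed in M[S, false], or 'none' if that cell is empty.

none

FIRST(S): from S→print false true C we get {print}; from S→ε we get {ε}; from S→true R we get {true}. So FIRST(S) = {ε, print, true}.
FIRST(R): from R→true num C we get {true}; from R→ε we get {ε}. So FIRST(R) = {ε, true}.
FIRST(C): from C→ε we get {ε}. So FIRST(C) = {ε}.
FOLLOW(S) includes $ since S is the start symbol.
FOLLOW(S): S appears on no right-hand side. Thus FOLLOW(S) = {$}.
For S → print false true C: FIRST(print false true C) = {print}, so it goes in M[S, t] for t ∈ {print}.
For S → ε: FIRST(ε) = {ε}, so it goes in M[S, t] for t ∈ {}; since ε ∈ FIRST, also for every t ∈ FOLLOW(S) = {$}.
For S → true R: FIRST(true R) = {true}, so it goes in M[S, t] for t ∈ {true}.
None of these place a production in M[S, false].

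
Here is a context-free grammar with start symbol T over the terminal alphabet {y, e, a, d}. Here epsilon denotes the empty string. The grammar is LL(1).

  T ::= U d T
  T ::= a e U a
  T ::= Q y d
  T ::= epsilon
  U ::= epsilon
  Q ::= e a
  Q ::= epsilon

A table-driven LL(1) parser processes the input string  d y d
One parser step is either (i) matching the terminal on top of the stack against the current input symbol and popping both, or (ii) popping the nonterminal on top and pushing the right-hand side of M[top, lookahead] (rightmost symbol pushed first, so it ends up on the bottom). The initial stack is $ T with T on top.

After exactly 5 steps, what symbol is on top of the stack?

y

step 1: stack=$ T  input=d y d $  — expand T ::= U d T
step 2: stack=$ T d U  input=d y d $  — expand U ::= epsilon
step 3: stack=$ T d  input=d y d $  — match d
step 4: stack=$ T  input=y d $  — expand T ::= Q y d
step 5: stack=$ d y Q  input=y d $  — expand Q ::= epsilon
Stack after step 5: $ d y (top = y).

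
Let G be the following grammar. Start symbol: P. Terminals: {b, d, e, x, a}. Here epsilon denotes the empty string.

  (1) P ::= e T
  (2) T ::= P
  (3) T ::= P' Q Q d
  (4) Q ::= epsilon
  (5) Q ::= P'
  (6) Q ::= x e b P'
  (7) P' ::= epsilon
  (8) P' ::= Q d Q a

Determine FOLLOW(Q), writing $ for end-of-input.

FIRST(P) = {e}
FIRST(T) = {d, e, x}  (via P, P' Q Q d)
FIRST(Q) = {epsilon, d, x}  (via P')
FIRST(P') = {epsilon, d, x}  (via Q d Q a)
FOLLOW(P) includes $ since P is the start symbol.
FOLLOW(Q): in T::=P' Q Q d (occurrence 1), Q is followed by Q d with FIRST {d, x}; in T::=P' Q Q d (occurrence 2), Q is followed by d with FIRST {d}; in P'::=Q d Q a (occurrence 1), Q is followed by d Q a with FIRST {d}; in P'::=Q d Q a (occurrence 2), Q is followed by a with FIRST {a}. Thus FOLLOW(Q) = {a, d, x}.
FOLLOW(P'): in T::=P' Q Q d, P' is followed by Q Q d with FIRST {d, x}; in Q::=P', the suffix after P' is empty, so FOLLOW(P') ⊇ FOLLOW(Q) = {a, d, x}; in Q::=x e b P', the suffix after P' is empty, so FOLLOW(P') ⊇ FOLLOW(Q) = {a, d, x}. Thus FOLLOW(P') = {a, d, x}.
FOLLOW(P): in T::=P, the suffix after P is empty, so FOLLOW(P) ⊇ FOLLOW(T) = {$}. Thus FOLLOW(P) = {$}.
FOLLOW(T): in P::=e T, the suffix after T is empty, so FOLLOW(T) ⊇ FOLLOW(P) = {$}. Thus FOLLOW(T) = {$}.

{a, d, x}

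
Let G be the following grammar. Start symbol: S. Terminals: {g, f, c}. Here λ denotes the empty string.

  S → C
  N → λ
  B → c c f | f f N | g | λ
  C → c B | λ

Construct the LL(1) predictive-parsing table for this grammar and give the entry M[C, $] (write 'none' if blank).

C → λ

FIRST(N): from N→λ we get {λ}. So FIRST(N) = {λ}.
FIRST(B): from B→c c f we get {c}; from B→f f N we get {f}; from B→g we get {g}; from B→λ we get {λ}. So FIRST(B) = {λ, c, f, g}.
FIRST(C): from C→c B we get {c}; from C→λ we get {λ}. So FIRST(C) = {λ, c}.
FIRST(S): from S→C we get {λ, c}. So FIRST(S) = {λ, c}.
FOLLOW(S) includes $ since S is the start symbol.
FOLLOW(S): S appears on no right-hand side. Thus FOLLOW(S) = {$}.
FOLLOW(C): in S→C, the suffix after C is empty, so FOLLOW(C) ⊇ FOLLOW(S) = {$}. Thus FOLLOW(C) = {$}.
For C → c B: FIRST(c B) = {c}, so it goes in M[C, t] for t ∈ {c}.
For C → λ: FIRST(λ) = {λ}, so it goes in M[C, t] for t ∈ {}; since λ ∈ FIRST, also for every t ∈ FOLLOW(C) = {$}.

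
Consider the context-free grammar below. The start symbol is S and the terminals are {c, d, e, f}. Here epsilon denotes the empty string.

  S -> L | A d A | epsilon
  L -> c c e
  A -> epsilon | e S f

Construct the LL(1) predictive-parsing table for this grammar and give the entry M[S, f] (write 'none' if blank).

FIRST(L) = {c}
FIRST(A) = {epsilon, e}
FIRST(S) = {epsilon, c, d, e}  (via L, A d A)
FOLLOW(S) includes $ since S is the start symbol.
FOLLOW(S): in A->e S f, S is followed by f with FIRST {f}. Thus FOLLOW(S) = {$, f}.
For S -> L: FIRST(L) = {c}, so it goes in M[S, t] for t ∈ {c}.
For S -> A d A: FIRST(A d A) = {d, e}, so it goes in M[S, t] for t ∈ {d, e}.
For S -> epsilon: FIRST(epsilon) = {epsilon}, so it goes in M[S, t] for t ∈ {}; since epsilon ∈ FIRST, also for every t ∈ FOLLOW(S) = {$, f}.

S -> epsilon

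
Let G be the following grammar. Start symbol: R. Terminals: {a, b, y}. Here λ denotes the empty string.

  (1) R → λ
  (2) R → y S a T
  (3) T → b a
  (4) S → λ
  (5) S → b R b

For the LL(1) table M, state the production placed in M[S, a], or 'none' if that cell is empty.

FIRST(R) = {λ, y}
FIRST(T) = {b}
FIRST(S) = {λ, b}
FOLLOW(R) includes $ since R is the start symbol.
FOLLOW(S): in R→y S a T, S is followed by a T with FIRST {a}. Thus FOLLOW(S) = {a}.
For S → λ: FIRST(λ) = {λ}, so it goes in M[S, t] for t ∈ {}; since λ ∈ FIRST, also for every t ∈ FOLLOW(S) = {a}.
For S → b R b: FIRST(b R b) = {b}, so it goes in M[S, t] for t ∈ {b}.

S → λ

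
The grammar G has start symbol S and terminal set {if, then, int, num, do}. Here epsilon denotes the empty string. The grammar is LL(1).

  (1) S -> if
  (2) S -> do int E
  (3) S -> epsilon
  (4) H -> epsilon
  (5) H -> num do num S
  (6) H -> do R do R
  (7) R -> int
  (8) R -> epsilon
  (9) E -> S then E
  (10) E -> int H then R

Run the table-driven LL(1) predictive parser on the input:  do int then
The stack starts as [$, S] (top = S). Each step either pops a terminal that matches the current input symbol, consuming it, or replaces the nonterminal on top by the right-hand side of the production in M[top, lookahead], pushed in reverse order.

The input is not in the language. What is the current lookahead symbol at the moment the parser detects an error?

     Stack       Input          Action
  1  $ S         do int then $  expand S -> do int E
  2  $ E int do  do int then $  match do
  3  $ E int     int then $     match int
  4  $ E         then $         expand E -> S then E
  5  $ E then S  then $         expand S -> epsilon
  6  $ E then    then $         match then
  7  $ E         $              error: M[E, $] is empty

$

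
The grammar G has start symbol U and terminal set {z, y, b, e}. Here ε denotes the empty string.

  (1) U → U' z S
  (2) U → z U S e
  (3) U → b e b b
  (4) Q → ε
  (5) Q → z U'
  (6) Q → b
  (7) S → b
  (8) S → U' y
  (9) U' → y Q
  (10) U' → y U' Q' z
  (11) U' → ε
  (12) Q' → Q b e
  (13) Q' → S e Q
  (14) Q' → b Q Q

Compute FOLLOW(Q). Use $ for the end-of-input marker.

{b, y, z}

FIRST(Q): from Q→ε we get {ε}; from Q→z U' we get {z}; from Q→b we get {b}. So FIRST(Q) = {ε, b, z}.
FIRST(U'): from U'→y Q we get {y}; from U'→y U' Q' z we get {y}; from U'→ε we get {ε}. So FIRST(U') = {ε, y}.
FIRST(U): from U→U' z S we get {y, z}; from U→z U S e we get {z}; from U→b e b b we get {b}. So FIRST(U) = {b, y, z}.
FIRST(S): from S→b we get {b}; from S→U' y we get {y}. So FIRST(S) = {b, y}.
FIRST(Q'): from Q'→Q b e we get {b, z}; from Q'→S e Q we get {b, y}; from Q'→b Q Q we get {b}. So FIRST(Q') = {b, y, z}.
FOLLOW(U) includes $ since U is the start symbol.
FOLLOW(U): in U→z U S e, U is followed by S e with FIRST {b, y}. Thus FOLLOW(U) = {$, b, y}.
FOLLOW(S): in U→U' z S, the suffix after S is empty, so FOLLOW(S) ⊇ FOLLOW(U) = {$, b, y}; in U→z U S e, S is followed by e with FIRST {e}; in Q'→S e Q, S is followed by e Q with FIRST {e}. Thus FOLLOW(S) = {$, b, e, y}.
FOLLOW(Q'): in U'→y U' Q' z, Q' is followed by z with FIRST {z}. Thus FOLLOW(Q') = {z}.
FOLLOW(Q): in U'→y Q, the suffix after Q is empty, so FOLLOW(Q) ⊇ FOLLOW(U') = {b, y, z}; in Q'→Q b e, Q is followed by b e with FIRST {b}; in Q'→S e Q, the suffix after Q is empty, so FOLLOW(Q) ⊇ FOLLOW(Q') = {z}; in Q'→b Q Q (occurrence 1), Q is followed by Q with FIRST {ε, b, z}; in Q'→b Q Q (occurrence 1), the suffix after Q is nullable, so FOLLOW(Q) ⊇ FOLLOW(Q') = {z}; in Q'→b Q Q (occurrence 2), the suffix after Q is empty, so FOLLOW(Q) ⊇ FOLLOW(Q') = {z}. Thus FOLLOW(Q) = {b, y, z}.
FOLLOW(U'): in U→U' z S, U' is followed by z S with FIRST {z}; in Q→z U', the suffix after U' is empty, so FOLLOW(U') ⊇ FOLLOW(Q) = {b, y, z}; in S→U' y, U' is followed by y with FIRST {y}; in U'→y U' Q' z, U' is followed by Q' z with FIRST {b, y, z}. Thus FOLLOW(U') = {b, y, z}.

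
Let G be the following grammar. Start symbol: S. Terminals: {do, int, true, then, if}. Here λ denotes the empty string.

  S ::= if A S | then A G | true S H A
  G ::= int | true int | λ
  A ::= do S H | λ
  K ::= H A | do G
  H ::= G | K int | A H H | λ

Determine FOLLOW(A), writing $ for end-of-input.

{$, do, if, int, then, true}

FIRST(S) = {if, then, true}
FIRST(G) = {λ, int, true}
FIRST(A) = {λ, do}
FIRST(K) = {λ, do, int, true}  (via H A)
FIRST(H) = {λ, do, int, true}  (via G, K int, A H H)
FOLLOW(S) includes $ since S is the start symbol.
FOLLOW(K): in H::=K int, K is followed by int with FIRST {int}. Thus FOLLOW(K) = {int}.
FOLLOW(S): in S::=if A S, the suffix after S is empty (adds nothing new); in S::=true S H A, S is followed by H A with FIRST {λ, do, int, true}; in S::=true S H A, the suffix after S is nullable (adds nothing new); in A::=do S H, S is followed by H with FIRST {λ, do, int, true}; in A::=do S H, the suffix after S is nullable, so FOLLOW(S) ⊇ FOLLOW(A) = {$, do, if, int, then, true}. Thus FOLLOW(S) = {$, do, if, int, then, true}.
FOLLOW(G): in S::=then A G, the suffix after G is empty, so FOLLOW(G) ⊇ FOLLOW(S) = {$, do, if, int, then, true}; in K::=do G, the suffix after G is empty, so FOLLOW(G) ⊇ FOLLOW(K) = {int}; in H::=G, the suffix after G is empty, so FOLLOW(G) ⊇ FOLLOW(H) = {$, do, if, int, then, true}. Thus FOLLOW(G) = {$, do, if, int, then, true}.
FOLLOW(A): in S::=if A S, A is followed by S with FIRST {if, then, true}; in S::=then A G, A is followed by G with FIRST {λ, int, true}; in S::=then A G, the suffix after A is nullable, so FOLLOW(A) ⊇ FOLLOW(S) = {$, do, if, int, then, true}; in S::=true S H A, the suffix after A is empty, so FOLLOW(A) ⊇ FOLLOW(S) = {$, do, if, int, then, true}; in K::=H A, the suffix after A is empty, so FOLLOW(A) ⊇ FOLLOW(K) = {int}; in H::=A H H, A is followed by H H with FIRST {λ, do, int, true}; in H::=A H H, the suffix after A is nullable, so FOLLOW(A) ⊇ FOLLOW(H) = {$, do, if, int, then, true}. Thus FOLLOW(A) = {$, do, if, int, then, true}.
FOLLOW(H): in S::=true S H A, H is followed by A with FIRST {λ, do}; in S::=true S H A, the suffix after H is nullable, so FOLLOW(H) ⊇ FOLLOW(S) = {$, do, if, int, then, true}; in A::=do S H, the suffix after H is empty, so FOLLOW(H) ⊇ FOLLOW(A) = {$, do, if, int, then, true}; in K::=H A, H is followed by A with FIRST {λ, do}; in K::=H A, the suffix after H is nullable, so FOLLOW(H) ⊇ FOLLOW(K) = {int}; in H::=A H H (occurrence 1), H is followed by H with FIRST {λ, do, int, true}; in H::=A H H (occurrence 1), the suffix after H is nullable (adds nothing new); in H::=A H H (occurrence 2), the suffix after H is empty (adds nothing new). Thus FOLLOW(H) = {$, do, if, int, then, true}.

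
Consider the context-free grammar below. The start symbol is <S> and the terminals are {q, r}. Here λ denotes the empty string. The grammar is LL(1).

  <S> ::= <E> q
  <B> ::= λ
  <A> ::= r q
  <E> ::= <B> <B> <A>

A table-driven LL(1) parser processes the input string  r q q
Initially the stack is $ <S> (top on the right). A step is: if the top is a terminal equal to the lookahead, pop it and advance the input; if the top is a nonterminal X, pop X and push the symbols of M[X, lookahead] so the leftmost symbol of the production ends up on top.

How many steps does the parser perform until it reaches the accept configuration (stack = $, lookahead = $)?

8

step 1: stack=$ <S>  input=r q q $  — expand <S> ::= <E> q
step 2: stack=$ q <E>  input=r q q $  — expand <E> ::= <B> <B> <A>
step 3: stack=$ q <A> <B> <B>  input=r q q $  — expand <B> ::= λ
step 4: stack=$ q <A> <B>  input=r q q $  — expand <B> ::= λ
step 5: stack=$ q <A>  input=r q q $  — expand <A> ::= r q
step 6: stack=$ q q r  input=r q q $  — match r
step 7: stack=$ q q  input=q q $  — match q
step 8: stack=$ q  input=q $  — match q
Accept reached after 8 steps.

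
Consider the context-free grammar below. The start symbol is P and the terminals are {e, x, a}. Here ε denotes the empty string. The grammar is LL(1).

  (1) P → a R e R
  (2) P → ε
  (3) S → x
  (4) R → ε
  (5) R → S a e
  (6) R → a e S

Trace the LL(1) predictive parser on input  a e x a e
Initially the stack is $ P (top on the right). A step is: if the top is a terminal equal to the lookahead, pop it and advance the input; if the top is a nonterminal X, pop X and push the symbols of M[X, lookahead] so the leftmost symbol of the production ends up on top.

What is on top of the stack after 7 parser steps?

a

     Stack      Input        Action
  1  $ P        a e x a e $  expand P → a R e R
  2  $ R e R a  a e x a e $  match a
  3  $ R e R    e x a e $    expand R → ε
  4  $ R e      e x a e $    match e
  5  $ R        x a e $      expand R → S a e
  6  $ e a S    x a e $      expand S → x
  7  $ e a x    x a e $      match x
Stack after step 7: $ e a (top = a).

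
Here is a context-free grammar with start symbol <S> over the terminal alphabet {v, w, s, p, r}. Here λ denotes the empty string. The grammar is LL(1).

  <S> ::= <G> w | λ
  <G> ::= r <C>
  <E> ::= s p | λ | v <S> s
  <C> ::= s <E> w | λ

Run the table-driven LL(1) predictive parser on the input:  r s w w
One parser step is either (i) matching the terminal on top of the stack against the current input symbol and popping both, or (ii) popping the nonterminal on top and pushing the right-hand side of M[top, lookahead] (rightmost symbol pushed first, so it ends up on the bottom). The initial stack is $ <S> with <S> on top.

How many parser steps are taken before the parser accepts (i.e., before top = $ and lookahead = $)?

step 1: stack=$ <S>  input=r s w w $  — expand <S> ::= <G> w
step 2: stack=$ w <G>  input=r s w w $  — expand <G> ::= r <C>
step 3: stack=$ w <C> r  input=r s w w $  — match r
step 4: stack=$ w <C>  input=s w w $  — expand <C> ::= s <E> w
step 5: stack=$ w w <E> s  input=s w w $  — match s
step 6: stack=$ w w <E>  input=w w $  — expand <E> ::= λ
step 7: stack=$ w w  input=w w $  — match w
step 8: stack=$ w  input=w $  — match w
Accept reached after 8 steps.

8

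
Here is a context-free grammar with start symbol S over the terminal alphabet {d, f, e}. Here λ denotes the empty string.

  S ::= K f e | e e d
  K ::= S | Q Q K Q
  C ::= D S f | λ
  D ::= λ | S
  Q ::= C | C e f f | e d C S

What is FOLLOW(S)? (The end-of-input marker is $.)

{$, e, f}

FIRST(S): from S::=K f e we get {e}; from S::=e e d we get {e}. So FIRST(S) = {e}.
FIRST(D): from D::=λ we get {λ}; from D::=S we get {e}. So FIRST(D) = {λ, e}.
FIRST(C): from C::=D S f we get {e}; from C::=λ we get {λ}. So FIRST(C) = {λ, e}.
FIRST(Q): from Q::=C we get {λ, e}; from Q::=C e f f we get {e}; from Q::=e d C S we get {e}. So FIRST(Q) = {λ, e}.
FIRST(K): from K::=S we get {e}; from K::=Q Q K Q we get {e}. So FIRST(K) = {e}.
FOLLOW(S) includes $ since S is the start symbol.
FOLLOW(K): in S::=K f e, K is followed by f e with FIRST {f}; in K::=Q Q K Q, K is followed by Q with FIRST {λ, e}; in K::=Q Q K Q, the suffix after K is nullable (adds nothing new). Thus FOLLOW(K) = {e, f}.
FOLLOW(D): in C::=D S f, D is followed by S f with FIRST {e}. Thus FOLLOW(D) = {e}.
FOLLOW(Q): in K::=Q Q K Q (occurrence 1), Q is followed by Q K Q with FIRST {e}; in K::=Q Q K Q (occurrence 2), Q is followed by K Q with FIRST {e}; in K::=Q Q K Q (occurrence 3), the suffix after Q is empty, so FOLLOW(Q) ⊇ FOLLOW(K) = {e, f}. Thus FOLLOW(Q) = {e, f}.
FOLLOW(S): in K::=S, the suffix after S is empty, so FOLLOW(S) ⊇ FOLLOW(K) = {e, f}; in C::=D S f, S is followed by f with FIRST {f}; in D::=S, the suffix after S is empty, so FOLLOW(S) ⊇ FOLLOW(D) = {e}; in Q::=e d C S, the suffix after S is empty, so FOLLOW(S) ⊇ FOLLOW(Q) = {e, f}. Thus FOLLOW(S) = {$, e, f}.
FOLLOW(C): in Q::=C, the suffix after C is empty, so FOLLOW(C) ⊇ FOLLOW(Q) = {e, f}; in Q::=C e f f, C is followed by e f f with FIRST {e}; in Q::=e d C S, C is followed by S with FIRST {e}. Thus FOLLOW(C) = {e, f}.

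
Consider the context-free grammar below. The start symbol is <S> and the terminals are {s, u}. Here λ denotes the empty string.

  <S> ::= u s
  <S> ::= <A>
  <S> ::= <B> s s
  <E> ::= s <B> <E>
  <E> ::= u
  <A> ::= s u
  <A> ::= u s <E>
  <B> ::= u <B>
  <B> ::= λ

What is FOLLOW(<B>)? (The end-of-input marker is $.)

{s, u}

FIRST(<E>) = {s, u}
FIRST(<A>) = {s, u}
FIRST(<B>) = {λ, u}
FIRST(<S>) = {s, u}  (via <A>, <B> s s)
FOLLOW(<S>) includes $ since <S> is the start symbol.
FOLLOW(<S>): <S> appears on no right-hand side. Thus FOLLOW(<S>) = {$}.
FOLLOW(<A>): in <S>::=<A>, the suffix after <A> is empty, so FOLLOW(<A>) ⊇ FOLLOW(<S>) = {$}. Thus FOLLOW(<A>) = {$}.
FOLLOW(<E>): in <E>::=s <B> <E>, the suffix after <E> is empty (adds nothing new); in <A>::=u s <E>, the suffix after <E> is empty, so FOLLOW(<E>) ⊇ FOLLOW(<A>) = {$}. Thus FOLLOW(<E>) = {$}.
FOLLOW(<B>): in <S>::=<B> s s, <B> is followed by s s with FIRST {s}; in <E>::=s <B> <E>, <B> is followed by <E> with FIRST {s, u}; in <B>::=u <B>, the suffix after <B> is empty (adds nothing new). Thus FOLLOW(<B>) = {s, u}.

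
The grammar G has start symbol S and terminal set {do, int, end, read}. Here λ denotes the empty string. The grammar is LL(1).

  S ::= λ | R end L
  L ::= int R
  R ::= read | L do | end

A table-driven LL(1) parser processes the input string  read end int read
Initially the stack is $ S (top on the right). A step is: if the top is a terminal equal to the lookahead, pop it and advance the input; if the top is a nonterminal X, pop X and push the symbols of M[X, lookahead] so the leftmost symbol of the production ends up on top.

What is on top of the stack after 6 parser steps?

R

     Stack         Input                Action
  1  $ S           read end int read $  expand S ::= R end L
  2  $ L end R     read end int read $  expand R ::= read
  3  $ L end read  read end int read $  match read
  4  $ L end       end int read $       match end
  5  $ L           int read $           expand L ::= int R
  6  $ R int       int read $           match int
Stack after step 6: $ R (top = R).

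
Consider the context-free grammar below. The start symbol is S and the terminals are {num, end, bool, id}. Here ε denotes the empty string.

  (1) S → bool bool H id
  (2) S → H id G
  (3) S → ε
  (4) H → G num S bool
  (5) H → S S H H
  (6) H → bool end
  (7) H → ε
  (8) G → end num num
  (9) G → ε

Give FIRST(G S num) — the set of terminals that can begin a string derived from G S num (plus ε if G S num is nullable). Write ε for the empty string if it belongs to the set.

{bool, end, id, num}

FIRST(G) = {ε, end}
FIRST(S) = {ε, bool, end, id, num}  (via H id G)
FIRST(H) = {ε, bool, end, id, num}  (via G num S bool, S S H H)
FIRST(G S num): take FIRST of each symbol in turn, carrying on past any symbol whose FIRST contains ε; result {bool, end, id, num}.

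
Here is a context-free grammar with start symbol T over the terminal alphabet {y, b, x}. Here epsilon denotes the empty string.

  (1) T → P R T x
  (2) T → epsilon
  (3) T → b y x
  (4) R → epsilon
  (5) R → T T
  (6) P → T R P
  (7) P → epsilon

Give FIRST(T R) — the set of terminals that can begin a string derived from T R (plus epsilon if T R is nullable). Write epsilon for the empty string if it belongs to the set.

FIRST(T): from T→P R T x we get {b, x}; from T→epsilon we get {epsilon}; from T→b y x we get {b}. So FIRST(T) = {epsilon, b, x}.
FIRST(R): from R→epsilon we get {epsilon}; from R→T T we get {epsilon, b, x}. So FIRST(R) = {epsilon, b, x}.
FIRST(P): from P→T R P we get {epsilon, b, x}; from P→epsilon we get {epsilon}. So FIRST(P) = {epsilon, b, x}.
FIRST(T R): take FIRST of each symbol in turn, carrying on past any symbol whose FIRST contains epsilon; result {epsilon, b, x}.

{epsilon, b, x}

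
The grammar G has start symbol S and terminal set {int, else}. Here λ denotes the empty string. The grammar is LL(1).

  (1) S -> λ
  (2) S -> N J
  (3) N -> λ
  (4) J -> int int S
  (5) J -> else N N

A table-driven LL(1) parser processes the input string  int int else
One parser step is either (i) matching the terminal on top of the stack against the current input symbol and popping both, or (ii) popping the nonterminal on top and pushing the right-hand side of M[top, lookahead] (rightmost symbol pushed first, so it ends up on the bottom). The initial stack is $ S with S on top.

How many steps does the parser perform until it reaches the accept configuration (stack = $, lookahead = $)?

11

step 1: stack=$ S  input=int int else $  — expand S -> N J
step 2: stack=$ J N  input=int int else $  — expand N -> λ
step 3: stack=$ J  input=int int else $  — expand J -> int int S
step 4: stack=$ S int int  input=int int else $  — match int
step 5: stack=$ S int  input=int else $  — match int
step 6: stack=$ S  input=else $  — expand S -> N J
step 7: stack=$ J N  input=else $  — expand N -> λ
step 8: stack=$ J  input=else $  — expand J -> else N N
step 9: stack=$ N N else  input=else $  — match else
step 10: stack=$ N N  input=$  — expand N -> λ
step 11: stack=$ N  input=$  — expand N -> λ
Accept reached after 11 steps.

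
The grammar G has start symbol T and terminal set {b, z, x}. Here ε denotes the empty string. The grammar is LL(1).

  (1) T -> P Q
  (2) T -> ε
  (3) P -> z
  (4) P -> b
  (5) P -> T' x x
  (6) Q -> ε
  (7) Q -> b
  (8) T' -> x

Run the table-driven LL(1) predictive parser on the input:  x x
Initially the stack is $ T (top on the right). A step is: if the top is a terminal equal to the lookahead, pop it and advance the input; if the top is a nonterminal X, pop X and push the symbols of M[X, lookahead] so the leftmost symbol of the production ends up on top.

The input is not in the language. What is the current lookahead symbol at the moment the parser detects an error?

$

step 1: stack=$ T  input=x x $  — expand T -> P Q
step 2: stack=$ Q P  input=x x $  — expand P -> T' x x
step 3: stack=$ Q x x T'  input=x x $  — expand T' -> x
step 4: stack=$ Q x x x  input=x x $  — match x
step 5: stack=$ Q x x  input=x $  — match x
step 6: stack=$ Q x  input=$  — error: top is terminal x but lookahead is $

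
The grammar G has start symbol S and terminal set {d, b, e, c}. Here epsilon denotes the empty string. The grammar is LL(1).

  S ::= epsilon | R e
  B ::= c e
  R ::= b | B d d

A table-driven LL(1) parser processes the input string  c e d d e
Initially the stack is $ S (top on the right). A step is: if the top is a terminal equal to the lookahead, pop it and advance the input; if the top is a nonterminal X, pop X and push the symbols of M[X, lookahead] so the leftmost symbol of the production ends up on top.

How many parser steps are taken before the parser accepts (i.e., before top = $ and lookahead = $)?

step 1: stack=$ S  input=c e d d e $  — expand S ::= R e
step 2: stack=$ e R  input=c e d d e $  — expand R ::= B d d
step 3: stack=$ e d d B  input=c e d d e $  — expand B ::= c e
step 4: stack=$ e d d e c  input=c e d d e $  — match c
step 5: stack=$ e d d e  input=e d d e $  — match e
step 6: stack=$ e d d  input=d d e $  — match d
step 7: stack=$ e d  input=d e $  — match d
step 8: stack=$ e  input=e $  — match e
Accept reached after 8 steps.

8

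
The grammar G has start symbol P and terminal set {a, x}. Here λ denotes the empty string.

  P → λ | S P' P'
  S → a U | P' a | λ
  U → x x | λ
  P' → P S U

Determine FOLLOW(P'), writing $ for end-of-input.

FIRST(U): from U→x x we get {x}; from U→λ we get {λ}. So FIRST(U) = {λ, x}.
FIRST(P): from P→λ we get {λ}; from P→S P' P' we get {λ, a, x}. So FIRST(P) = {λ, a, x}.
FIRST(S): from S→a U we get {a}; from S→P' a we get {a, x}; from S→λ we get {λ}. So FIRST(S) = {λ, a, x}.
FIRST(P'): from P'→P S U we get {λ, a, x}. So FIRST(P') = {λ, a, x}.
FOLLOW(P) includes $ since P is the start symbol.
FOLLOW(P): in P'→P S U, P is followed by S U with FIRST {λ, a, x}; in P'→P S U, the suffix after P is nullable, so FOLLOW(P) ⊇ FOLLOW(P') = {$, a, x}. Thus FOLLOW(P) = {$, a, x}.
FOLLOW(P'): in P→S P' P' (occurrence 1), P' is followed by P' with FIRST {λ, a, x}; in P→S P' P' (occurrence 1), the suffix after P' is nullable, so FOLLOW(P') ⊇ FOLLOW(P) = {$, a, x}; in P→S P' P' (occurrence 2), the suffix after P' is empty, so FOLLOW(P') ⊇ FOLLOW(P) = {$, a, x}; in S→P' a, P' is followed by a with FIRST {a}. Thus FOLLOW(P') = {$, a, x}.
FOLLOW(S): in P→S P' P', S is followed by P' P' with FIRST {λ, a, x}; in P→S P' P', the suffix after S is nullable, so FOLLOW(S) ⊇ FOLLOW(P) = {$, a, x}; in P'→P S U, S is followed by U with FIRST {λ, x}; in P'→P S U, the suffix after S is nullable, so FOLLOW(S) ⊇ FOLLOW(P') = {$, a, x}. Thus FOLLOW(S) = {$, a, x}.
FOLLOW(U): in S→a U, the suffix after U is empty, so FOLLOW(U) ⊇ FOLLOW(S) = {$, a, x}; in P'→P S U, the suffix after U is empty, so FOLLOW(U) ⊇ FOLLOW(P') = {$, a, x}. Thus FOLLOW(U) = {$, a, x}.

{$, a, x}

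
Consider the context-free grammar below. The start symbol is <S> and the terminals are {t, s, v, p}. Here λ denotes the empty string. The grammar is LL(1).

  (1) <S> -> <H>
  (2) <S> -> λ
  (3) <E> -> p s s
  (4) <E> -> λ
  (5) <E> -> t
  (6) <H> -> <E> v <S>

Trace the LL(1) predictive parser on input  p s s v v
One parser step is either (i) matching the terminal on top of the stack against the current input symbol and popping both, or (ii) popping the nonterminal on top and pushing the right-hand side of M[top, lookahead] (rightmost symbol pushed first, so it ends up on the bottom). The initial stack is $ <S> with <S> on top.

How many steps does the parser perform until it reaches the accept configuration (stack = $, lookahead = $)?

step 1: stack=$ <S>  input=p s s v v $  — expand <S> -> <H>
step 2: stack=$ <H>  input=p s s v v $  — expand <H> -> <E> v <S>
step 3: stack=$ <S> v <E>  input=p s s v v $  — expand <E> -> p s s
step 4: stack=$ <S> v s s p  input=p s s v v $  — match p
step 5: stack=$ <S> v s s  input=s s v v $  — match s
step 6: stack=$ <S> v s  input=s v v $  — match s
step 7: stack=$ <S> v  input=v v $  — match v
step 8: stack=$ <S>  input=v $  — expand <S> -> <H>
step 9: stack=$ <H>  input=v $  — expand <H> -> <E> v <S>
step 10: stack=$ <S> v <E>  input=v $  — expand <E> -> λ
step 11: stack=$ <S> v  input=v $  — match v
step 12: stack=$ <S>  input=$  — expand <S> -> λ
Accept reached after 12 steps.

12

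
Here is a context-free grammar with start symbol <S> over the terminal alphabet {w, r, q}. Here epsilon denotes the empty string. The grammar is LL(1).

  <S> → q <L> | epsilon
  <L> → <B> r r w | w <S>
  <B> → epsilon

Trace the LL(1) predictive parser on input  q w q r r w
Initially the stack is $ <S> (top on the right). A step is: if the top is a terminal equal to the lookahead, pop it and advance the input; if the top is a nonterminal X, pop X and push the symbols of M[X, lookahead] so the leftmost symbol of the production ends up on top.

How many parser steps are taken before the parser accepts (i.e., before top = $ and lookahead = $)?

11

      Stack        Input          Action
   1  $ <S>        q w q r r w $  expand <S> → q <L>
   2  $ <L> q      q w q r r w $  match q
   3  $ <L>        w q r r w $    expand <L> → w <S>
   4  $ <S> w      w q r r w $    match w
   5  $ <S>        q r r w $      expand <S> → q <L>
   6  $ <L> q      q r r w $      match q
   7  $ <L>        r r w $        expand <L> → <B> r r w
   8  $ w r r <B>  r r w $        expand <B> → epsilon
   9  $ w r r      r r w $        match r
  10  $ w r        r w $          match r
  11  $ w          w $            match w
Accept reached after 11 steps.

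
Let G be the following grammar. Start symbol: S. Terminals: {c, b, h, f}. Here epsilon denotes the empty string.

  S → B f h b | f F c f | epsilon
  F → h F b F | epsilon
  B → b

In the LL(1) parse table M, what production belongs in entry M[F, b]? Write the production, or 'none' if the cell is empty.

FIRST(F) = {epsilon, h}
FIRST(B) = {b}
FIRST(S) = {epsilon, b, f}  (via B f h b)
FOLLOW(S) includes $ since S is the start symbol.
FOLLOW(F): in S→f F c f, F is followed by c f with FIRST {c}; in F→h F b F (occurrence 1), F is followed by b F with FIRST {b}; in F→h F b F (occurrence 2), the suffix after F is empty (adds nothing new). Thus FOLLOW(F) = {b, c}.
For F → h F b F: FIRST(h F b F) = {h}, so it goes in M[F, t] for t ∈ {h}.
For F → epsilon: FIRST(epsilon) = {epsilon}, so it goes in M[F, t] for t ∈ {}; since epsilon ∈ FIRST, also for every t ∈ FOLLOW(F) = {b, c}.

F → epsilon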